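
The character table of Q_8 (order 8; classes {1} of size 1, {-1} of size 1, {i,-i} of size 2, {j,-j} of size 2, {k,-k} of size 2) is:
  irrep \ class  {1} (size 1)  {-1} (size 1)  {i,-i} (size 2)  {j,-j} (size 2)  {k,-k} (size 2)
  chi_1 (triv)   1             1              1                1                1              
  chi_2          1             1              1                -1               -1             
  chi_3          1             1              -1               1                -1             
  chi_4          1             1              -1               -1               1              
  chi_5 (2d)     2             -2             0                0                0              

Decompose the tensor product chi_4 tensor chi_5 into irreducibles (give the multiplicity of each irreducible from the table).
chi_4 tensor chi_5 = chi_5 (all other irreducibles have multiplicity 0).

The character of a tensor product is the pointwise product (chi_4 * chi_5)(C) = chi_4(C) * chi_5(C):
  {1}: (1)*(2), {-1}: (1)*(-2), {i,-i}: (-1)*(0), {j,-j}: (-1)*(0), {k,-k}: (1)*(0)
so (chi_4 * chi_5) takes values
  {1} -> 2, {-1} -> -2, {i,-i} -> 0, {j,-j} -> 0, {k,-k} -> 0.
Now take the inner product of this character with each irreducible chi from the table, <chi_4*chi_5, chi> = (1/8) sum_C |C| (chi_4*chi_5)(C) conj(chi(C)):
  <chi_4*chi_5, chi_1> = (1/8)[1*(2)*conj(1) + 1*(-2)*conj(1) + 2*(0)*conj(1) + 2*(0)*conj(1) + 2*(0)*conj(1)]
      = (1/8)[(2) + (-2) + (0) + (0) + (0)] = 0/8 = 0
  <chi_4*chi_5, chi_2> = (1/8)[1*(2)*conj(1) + 1*(-2)*conj(1) + 2*(0)*conj(1) + 2*(0)*conj(-1) + 2*(0)*conj(-1)]
      = (1/8)[(2) + (-2) + (0) + (0) + (0)] = 0/8 = 0
  <chi_4*chi_5, chi_3> = (1/8)[1*(2)*conj(1) + 1*(-2)*conj(1) + 2*(0)*conj(-1) + 2*(0)*conj(1) + 2*(0)*conj(-1)]
      = (1/8)[(2) + (-2) + (0) + (0) + (0)] = 0/8 = 0
  <chi_4*chi_5, chi_4> = (1/8)[1*(2)*conj(1) + 1*(-2)*conj(1) + 2*(0)*conj(-1) + 2*(0)*conj(-1) + 2*(0)*conj(1)]
      = (1/8)[(2) + (-2) + (0) + (0) + (0)] = 0/8 = 0
  <chi_4*chi_5, chi_5> = (1/8)[1*(2)*conj(2) + 1*(-2)*conj(-2) + 2*(0)*conj(0) + 2*(0)*conj(0) + 2*(0)*conj(0)]
      = (1/8)[(4) + (4) + (0) + (0) + (0)] = 8/8 = 1
Hence the multiplicities are chi_5: 1. Dimension check: dim(chi_4)*dim(chi_5) = 1*2 = 2 and sum (mult * dim) = 1*2 = 2.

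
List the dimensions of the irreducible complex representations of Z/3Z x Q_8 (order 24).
Dimensions: 1, 1, 1, 1, 1, 1, 1, 1, 1, 1, 1, 1, 2, 2, 2

Details: There are 15 irreducibles (= number of conjugacy classes). Their dimensions d_i satisfy sum d_i^2 = |G| = 24: 1 + 1 + 1 + 1 + 1 + 1 + 1 + 1 + 1 + 1 + 1 + 1 + 4 + 4 + 4 = 24. (For the product with Z/3Z: each of the 3 1-dim characters of Z/3Z tensors with each irrep of Q_8, giving 3 copies of each Q_8-dimension.)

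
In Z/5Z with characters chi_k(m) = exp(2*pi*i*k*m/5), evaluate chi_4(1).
chi_4(1) = zeta_5^4 = exp(-2*I*pi/5)

Solution. chi_4(1) = zeta_5^(4*1) = zeta_5^4. Since zeta_5^5 = 1, this equals zeta_5^4 = exp(2*pi*i*4/5) = exp(-2*I*pi/5).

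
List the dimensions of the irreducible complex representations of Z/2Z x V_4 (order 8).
Dimensions: 1, 1, 1, 1, 1, 1, 1, 1

Justification: There are 8 irreducibles (= number of conjugacy classes). Their dimensions d_i satisfy sum d_i^2 = |G| = 8: 1 + 1 + 1 + 1 + 1 + 1 + 1 + 1 = 8. (For the product with Z/2Z: each of the 2 1-dim characters of Z/2Z tensors with each irrep of V_4, giving 2 copies of each V_4-dimension.)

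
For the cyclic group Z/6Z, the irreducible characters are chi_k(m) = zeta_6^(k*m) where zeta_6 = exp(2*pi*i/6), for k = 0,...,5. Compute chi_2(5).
chi_2(5) = zeta_6^10 = exp(-2*I*pi/3)

Derivation: chi_2(5) = zeta_6^(2*5) = zeta_6^10. Since zeta_6^6 = 1, this equals zeta_6^4 = exp(2*pi*i*4/6) = exp(-2*I*pi/3).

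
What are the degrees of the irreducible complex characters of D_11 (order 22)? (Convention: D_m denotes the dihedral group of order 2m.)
Dimensions: 1, 1, 2, 2, 2, 2, 2

Explanation: There are 7 irreducibles (= number of conjugacy classes). Their dimensions d_i satisfy sum d_i^2 = |G| = 22: 1 + 1 + 4 + 4 + 4 + 4 + 4 = 22.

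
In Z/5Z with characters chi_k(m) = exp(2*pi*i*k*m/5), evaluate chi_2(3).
chi_2(3) = zeta_5^6 = exp(2*I*pi/5)

Proof sketch: chi_2(3) = zeta_5^(2*3) = zeta_5^6. Since zeta_5^5 = 1, this equals zeta_5^1 = exp(2*pi*i*1/5) = exp(2*I*pi/5).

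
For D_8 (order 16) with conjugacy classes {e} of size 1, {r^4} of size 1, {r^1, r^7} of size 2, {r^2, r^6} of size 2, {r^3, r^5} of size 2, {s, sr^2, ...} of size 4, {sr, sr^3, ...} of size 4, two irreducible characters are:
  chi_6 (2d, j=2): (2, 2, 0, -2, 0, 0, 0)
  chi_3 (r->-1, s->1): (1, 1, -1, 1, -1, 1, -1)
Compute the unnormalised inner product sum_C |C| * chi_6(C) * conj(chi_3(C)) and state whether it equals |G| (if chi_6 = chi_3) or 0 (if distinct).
Sum = 0; so <chi_6, chi_3> = 0 (distinct irreducibles are orthogonal).

Why: Compute term by term over conjugacy classes (|C| * chi_6(C) * conj(chi_3(C))):
  1*(2)*conj(1) + 1*(2)*conj(1) + 2*(0)*conj(-1) + 2*(-2)*conj(1) + 2*(0)*conj(-1) + 4*(0)*conj(1) + 4*(0)*conj(-1)
  = (2) + (2) + (0) + (-4) + (0) + (0) + (0)
  = 0.
Dividing by |G| = 16 gives 0/16 = 0, matching the row-orthogonality relation <chi_6, chi_3> = [chi_6 = chi_3].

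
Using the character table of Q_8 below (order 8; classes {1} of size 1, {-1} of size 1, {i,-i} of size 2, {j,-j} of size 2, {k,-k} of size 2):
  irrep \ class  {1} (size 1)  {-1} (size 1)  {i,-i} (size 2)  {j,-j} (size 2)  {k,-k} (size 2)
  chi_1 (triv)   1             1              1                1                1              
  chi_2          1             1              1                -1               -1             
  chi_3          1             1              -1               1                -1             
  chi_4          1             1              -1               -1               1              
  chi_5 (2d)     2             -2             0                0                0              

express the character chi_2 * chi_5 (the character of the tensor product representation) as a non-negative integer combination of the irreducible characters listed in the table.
chi_2 tensor chi_5 = chi_5 (all other irreducibles have multiplicity 0).

The character of a tensor product is the pointwise product (chi_2 * chi_5)(C) = chi_2(C) * chi_5(C):
  {1}: (1)*(2), {-1}: (1)*(-2), {i,-i}: (1)*(0), {j,-j}: (-1)*(0), {k,-k}: (-1)*(0)
so (chi_2 * chi_5) takes values
  {1} -> 2, {-1} -> -2, {i,-i} -> 0, {j,-j} -> 0, {k,-k} -> 0.
Now take the inner product of this character with each irreducible chi from the table, <chi_2*chi_5, chi> = (1/8) sum_C |C| (chi_2*chi_5)(C) conj(chi(C)):
  <chi_2*chi_5, chi_1> = (1/8)[1*(2)*conj(1) + 1*(-2)*conj(1) + 2*(0)*conj(1) + 2*(0)*conj(1) + 2*(0)*conj(1)]
      = (1/8)[(2) + (-2) + (0) + (0) + (0)] = 0/8 = 0
  <chi_2*chi_5, chi_2> = (1/8)[1*(2)*conj(1) + 1*(-2)*conj(1) + 2*(0)*conj(1) + 2*(0)*conj(-1) + 2*(0)*conj(-1)]
      = (1/8)[(2) + (-2) + (0) + (0) + (0)] = 0/8 = 0
  <chi_2*chi_5, chi_3> = (1/8)[1*(2)*conj(1) + 1*(-2)*conj(1) + 2*(0)*conj(-1) + 2*(0)*conj(1) + 2*(0)*conj(-1)]
      = (1/8)[(2) + (-2) + (0) + (0) + (0)] = 0/8 = 0
  <chi_2*chi_5, chi_4> = (1/8)[1*(2)*conj(1) + 1*(-2)*conj(1) + 2*(0)*conj(-1) + 2*(0)*conj(-1) + 2*(0)*conj(1)]
      = (1/8)[(2) + (-2) + (0) + (0) + (0)] = 0/8 = 0
  <chi_2*chi_5, chi_5> = (1/8)[1*(2)*conj(2) + 1*(-2)*conj(-2) + 2*(0)*conj(0) + 2*(0)*conj(0) + 2*(0)*conj(0)]
      = (1/8)[(4) + (4) + (0) + (0) + (0)] = 8/8 = 1
Hence the multiplicities are chi_5: 1. Dimension check: dim(chi_2)*dim(chi_5) = 1*2 = 2 and sum (mult * dim) = 1*2 = 2.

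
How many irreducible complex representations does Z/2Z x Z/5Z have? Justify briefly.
10

Justification: The number of irreducible complex representations of a finite group equals its number of conjugacy classes. Z/2Z x Z/5Z is abelian of order 10, so every element is its own conjugacy class: 10 classes, so Z/2Z x Z/5Z (order 10) has exactly 10 irreducible complex representations.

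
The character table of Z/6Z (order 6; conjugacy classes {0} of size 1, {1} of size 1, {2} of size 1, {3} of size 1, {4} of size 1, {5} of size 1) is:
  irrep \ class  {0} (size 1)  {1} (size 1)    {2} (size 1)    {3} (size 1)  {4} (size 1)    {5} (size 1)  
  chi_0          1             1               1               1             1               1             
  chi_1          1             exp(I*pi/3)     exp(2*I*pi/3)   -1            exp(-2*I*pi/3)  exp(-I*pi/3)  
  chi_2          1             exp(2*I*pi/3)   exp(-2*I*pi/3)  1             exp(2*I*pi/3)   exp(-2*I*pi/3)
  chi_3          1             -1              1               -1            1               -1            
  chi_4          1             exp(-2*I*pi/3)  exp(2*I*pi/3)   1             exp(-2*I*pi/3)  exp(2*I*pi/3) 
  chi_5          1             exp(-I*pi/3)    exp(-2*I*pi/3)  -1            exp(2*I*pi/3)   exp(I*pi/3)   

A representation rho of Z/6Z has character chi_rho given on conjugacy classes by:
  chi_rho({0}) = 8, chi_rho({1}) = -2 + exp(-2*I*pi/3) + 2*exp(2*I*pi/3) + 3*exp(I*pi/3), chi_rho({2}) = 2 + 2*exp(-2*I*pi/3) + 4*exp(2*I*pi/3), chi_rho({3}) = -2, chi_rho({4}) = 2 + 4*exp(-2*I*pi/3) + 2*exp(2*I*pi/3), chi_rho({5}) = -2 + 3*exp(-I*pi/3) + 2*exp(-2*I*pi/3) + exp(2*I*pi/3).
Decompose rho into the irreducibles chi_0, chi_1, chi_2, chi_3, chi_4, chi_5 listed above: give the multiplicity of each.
Multiplicities: chi_0: 0, chi_1: 3, chi_2: 2, chi_3: 2, chi_4: 1, chi_5: 0.

Working: Use <chi_rho, chi> = (1/|G|) sum_C |C| * chi_rho(C) * conj(chi(C)) with |G| = 6 for each irreducible chi in the table:
  <chi_rho, chi_0> = (1/6)[1*(8)*conj(1) + 1*(-2 + exp(-2*I*pi/3) + 2*exp(2*I*pi/3) + 3*exp(I*pi/3))*conj(1) + 1*(2 + 2*exp(-2*I*pi/3) + 4*exp(2*I*pi/3))*conj(1) + 1*(-2)*conj(1) + 1*(2 + 4*exp(-2*I*pi/3) + 2*exp(2*I*pi/3))*conj(1) + 1*(-2 + 3*exp(-I*pi/3) + 2*exp(-2*I*pi/3) + exp(2*I*pi/3))*conj(1)]
      = (1/6)[(8) + (-2 + exp(-2*I*pi/3) + 2*exp(2*I*pi/3) + 3*exp(I*pi/3)) + (2 + 2*exp(-2*I*pi/3) + 4*exp(2*I*pi/3)) + (-2) + (2 + 4*exp(-2*I*pi/3) + 2*exp(2*I*pi/3)) + (-2 + 3*exp(-I*pi/3) + 2*exp(-2*I*pi/3) + exp(2*I*pi/3))] = 0/6 = 0
  <chi_rho, chi_1> = (1/6)[1*(8)*conj(1) + 1*(-2 + exp(-2*I*pi/3) + 2*exp(2*I*pi/3) + 3*exp(I*pi/3))*conj(exp(I*pi/3)) + 1*(2 + 2*exp(-2*I*pi/3) + 4*exp(2*I*pi/3))*conj(exp(2*I*pi/3)) + 1*(-2)*conj(-1) + 1*(2 + 4*exp(-2*I*pi/3) + 2*exp(2*I*pi/3))*conj(exp(-2*I*pi/3)) + 1*(-2 + 3*exp(-I*pi/3) + 2*exp(-2*I*pi/3) + exp(2*I*pi/3))*conj(exp(-I*pi/3))]
      = (1/6)[(8) + (2 - 2*exp(-I*pi/3) + 2*exp(I*pi/3)) + (2) + (2) + (2) + (2 - 2*exp(I*pi/3) + 2*exp(-I*pi/3))] = 18/6 = 3
  <chi_rho, chi_2> = (1/6)[1*(8)*conj(1) + 1*(-2 + exp(-2*I*pi/3) + 2*exp(2*I*pi/3) + 3*exp(I*pi/3))*conj(exp(2*I*pi/3)) + 1*(2 + 2*exp(-2*I*pi/3) + 4*exp(2*I*pi/3))*conj(exp(-2*I*pi/3)) + 1*(-2)*conj(1) + 1*(2 + 4*exp(-2*I*pi/3) + 2*exp(2*I*pi/3))*conj(exp(2*I*pi/3)) + 1*(-2 + 3*exp(-I*pi/3) + 2*exp(-2*I*pi/3) + exp(2*I*pi/3))*conj(exp(-2*I*pi/3))]
      = (1/6)[(8) + (4) + (2 + 4*exp(-2*I*pi/3) + 2*exp(2*I*pi/3)) + (-2) + (2 + 2*exp(-2*I*pi/3) + 4*exp(2*I*pi/3)) + (4)] = 12/6 = 2
  <chi_rho, chi_3> = (1/6)[1*(8)*conj(1) + 1*(-2 + exp(-2*I*pi/3) + 2*exp(2*I*pi/3) + 3*exp(I*pi/3))*conj(-1) + 1*(2 + 2*exp(-2*I*pi/3) + 4*exp(2*I*pi/3))*conj(1) + 1*(-2)*conj(-1) + 1*(2 + 4*exp(-2*I*pi/3) + 2*exp(2*I*pi/3))*conj(1) + 1*(-2 + 3*exp(-I*pi/3) + 2*exp(-2*I*pi/3) + exp(2*I*pi/3))*conj(-1)]
      = (1/6)[(8) + (2 - 3*exp(I*pi/3) - 2*exp(2*I*pi/3) - exp(-2*I*pi/3)) + (2 + 2*exp(-2*I*pi/3) + 4*exp(2*I*pi/3)) + (2) + (2 + 4*exp(-2*I*pi/3) + 2*exp(2*I*pi/3)) + (2 - exp(2*I*pi/3) - 2*exp(-2*I*pi/3) - 3*exp(-I*pi/3))] = 12/6 = 2
  <chi_rho, chi_4> = (1/6)[1*(8)*conj(1) + 1*(-2 + exp(-2*I*pi/3) + 2*exp(2*I*pi/3) + 3*exp(I*pi/3))*conj(exp(-2*I*pi/3)) + 1*(2 + 2*exp(-2*I*pi/3) + 4*exp(2*I*pi/3))*conj(exp(2*I*pi/3)) + 1*(-2)*conj(1) + 1*(2 + 4*exp(-2*I*pi/3) + 2*exp(2*I*pi/3))*conj(exp(-2*I*pi/3)) + 1*(-2 + 3*exp(-I*pi/3) + 2*exp(-2*I*pi/3) + exp(2*I*pi/3))*conj(exp(2*I*pi/3))]
      = (1/6)[(8) + (-2 + 2*exp(-2*I*pi/3) - 2*exp(2*I*pi/3)) + (2) + (-2) + (2) + (-2 + 2*exp(2*I*pi/3) - 2*exp(-2*I*pi/3))] = 6/6 = 1
  <chi_rho, chi_5> = (1/6)[1*(8)*conj(1) + 1*(-2 + exp(-2*I*pi/3) + 2*exp(2*I*pi/3) + 3*exp(I*pi/3))*conj(exp(-I*pi/3)) + 1*(2 + 2*exp(-2*I*pi/3) + 4*exp(2*I*pi/3))*conj(exp(-2*I*pi/3)) + 1*(-2)*conj(-1) + 1*(2 + 4*exp(-2*I*pi/3) + 2*exp(2*I*pi/3))*conj(exp(2*I*pi/3)) + 1*(-2 + 3*exp(-I*pi/3) + 2*exp(-2*I*pi/3) + exp(2*I*pi/3))*conj(exp(I*pi/3))]
      = (1/6)[(8) + (-4) + (2 + 4*exp(-2*I*pi/3) + 2*exp(2*I*pi/3)) + (2) + (2 + 2*exp(-2*I*pi/3) + 4*exp(2*I*pi/3)) + (-4)] = 0/6 = 0
(Exp terms are combined using exp(i*s)*conj(exp(i*t)) = exp(i*(s-t)), and sums of them are collapsed using the identity that for every m > 1 the m distinct m-th roots of unity sum to 0, e.g. 1 + exp(2*I*pi/3) + exp(-2*I*pi/3) = 0.)
Dimension check: dim(rho) = sum (mult * dim) = 0*1 + 3*1 + 2*1 + 2*1 + 1*1 + 0*1 = 8 = chi_rho(e) = 8.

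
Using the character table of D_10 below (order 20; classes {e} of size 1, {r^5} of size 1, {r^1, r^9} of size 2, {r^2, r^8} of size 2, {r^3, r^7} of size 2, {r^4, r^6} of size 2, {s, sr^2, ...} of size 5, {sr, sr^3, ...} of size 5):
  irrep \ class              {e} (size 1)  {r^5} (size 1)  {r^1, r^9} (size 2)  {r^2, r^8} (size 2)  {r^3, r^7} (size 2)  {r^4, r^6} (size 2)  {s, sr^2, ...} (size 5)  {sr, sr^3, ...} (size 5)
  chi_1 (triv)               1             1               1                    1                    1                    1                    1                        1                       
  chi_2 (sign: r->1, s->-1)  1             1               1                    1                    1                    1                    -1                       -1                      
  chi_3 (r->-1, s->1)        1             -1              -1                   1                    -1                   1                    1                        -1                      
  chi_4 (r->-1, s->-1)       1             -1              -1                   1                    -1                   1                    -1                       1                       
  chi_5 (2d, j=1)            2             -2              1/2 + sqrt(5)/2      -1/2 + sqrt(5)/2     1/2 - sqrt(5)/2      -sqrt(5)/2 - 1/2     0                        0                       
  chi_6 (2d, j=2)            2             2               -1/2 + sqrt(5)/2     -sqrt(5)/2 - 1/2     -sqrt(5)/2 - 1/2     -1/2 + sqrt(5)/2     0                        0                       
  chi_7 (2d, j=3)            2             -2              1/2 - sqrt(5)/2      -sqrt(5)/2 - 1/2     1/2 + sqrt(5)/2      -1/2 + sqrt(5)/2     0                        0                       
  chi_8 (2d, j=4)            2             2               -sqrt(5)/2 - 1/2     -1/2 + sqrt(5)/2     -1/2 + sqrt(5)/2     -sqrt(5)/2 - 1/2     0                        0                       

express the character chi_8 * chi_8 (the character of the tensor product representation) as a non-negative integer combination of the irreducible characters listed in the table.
chi_8 tensor chi_8 = chi_1 + chi_2 + chi_6 (all other irreducibles have multiplicity 0).

Justification: The character of a tensor product is the pointwise product (chi_8 * chi_8)(C) = chi_8(C) * chi_8(C):
  {e}: (2)*(2), {r^5}: (2)*(2), {r^1, r^9}: (-sqrt(5)/2 - 1/2)*(-sqrt(5)/2 - 1/2), {r^2, r^8}: (-1/2 + sqrt(5)/2)*(-1/2 + sqrt(5)/2), {r^3, r^7}: (-1/2 + sqrt(5)/2)*(-1/2 + sqrt(5)/2), {r^4, r^6}: (-sqrt(5)/2 - 1/2)*(-sqrt(5)/2 - 1/2), {s, sr^2, ...}: (0)*(0), {sr, sr^3, ...}: (0)*(0)
so (chi_8 * chi_8) takes values
  {e} -> 4, {r^5} -> 4, {r^1, r^9} -> sqrt(5)/2 + 3/2, {r^2, r^8} -> 3/2 - sqrt(5)/2, {r^3, r^7} -> 3/2 - sqrt(5)/2, {r^4, r^6} -> sqrt(5)/2 + 3/2, {s, sr^2, ...} -> 0, {sr, sr^3, ...} -> 0.
Now take the inner product of this character with each irreducible chi from the table, <chi_8*chi_8, chi> = (1/20) sum_C |C| (chi_8*chi_8)(C) conj(chi(C)):
  <chi_8*chi_8, chi_1> = (1/20)[1*(4)*conj(1) + 1*(4)*conj(1) + 2*(sqrt(5)/2 + 3/2)*conj(1) + 2*(3/2 - sqrt(5)/2)*conj(1) + 2*(3/2 - sqrt(5)/2)*conj(1) + 2*(sqrt(5)/2 + 3/2)*conj(1) + 5*(0)*conj(1) + 5*(0)*conj(1)]
      = (1/20)[(4) + (4) + (sqrt(5) + 3) + (3 - sqrt(5)) + (3 - sqrt(5)) + (sqrt(5) + 3) + (0) + (0)] = 20/20 = 1
  <chi_8*chi_8, chi_2> = (1/20)[1*(4)*conj(1) + 1*(4)*conj(1) + 2*(sqrt(5)/2 + 3/2)*conj(1) + 2*(3/2 - sqrt(5)/2)*conj(1) + 2*(3/2 - sqrt(5)/2)*conj(1) + 2*(sqrt(5)/2 + 3/2)*conj(1) + 5*(0)*conj(-1) + 5*(0)*conj(-1)]
      = (1/20)[(4) + (4) + (sqrt(5) + 3) + (3 - sqrt(5)) + (3 - sqrt(5)) + (sqrt(5) + 3) + (0) + (0)] = 20/20 = 1
  <chi_8*chi_8, chi_3> = (1/20)[1*(4)*conj(1) + 1*(4)*conj(-1) + 2*(sqrt(5)/2 + 3/2)*conj(-1) + 2*(3/2 - sqrt(5)/2)*conj(1) + 2*(3/2 - sqrt(5)/2)*conj(-1) + 2*(sqrt(5)/2 + 3/2)*conj(1) + 5*(0)*conj(1) + 5*(0)*conj(-1)]
      = (1/20)[(4) + (-4) + (-3 - sqrt(5)) + (3 - sqrt(5)) + (-3 + sqrt(5)) + (sqrt(5) + 3) + (0) + (0)] = 0/20 = 0
  <chi_8*chi_8, chi_4> = (1/20)[1*(4)*conj(1) + 1*(4)*conj(-1) + 2*(sqrt(5)/2 + 3/2)*conj(-1) + 2*(3/2 - sqrt(5)/2)*conj(1) + 2*(3/2 - sqrt(5)/2)*conj(-1) + 2*(sqrt(5)/2 + 3/2)*conj(1) + 5*(0)*conj(-1) + 5*(0)*conj(1)]
      = (1/20)[(4) + (-4) + (-3 - sqrt(5)) + (3 - sqrt(5)) + (-3 + sqrt(5)) + (sqrt(5) + 3) + (0) + (0)] = 0/20 = 0
  <chi_8*chi_8, chi_5> = (1/20)[1*(4)*conj(2) + 1*(4)*conj(-2) + 2*(sqrt(5)/2 + 3/2)*conj(1/2 + sqrt(5)/2) + 2*(3/2 - sqrt(5)/2)*conj(-1/2 + sqrt(5)/2) + 2*(3/2 - sqrt(5)/2)*conj(1/2 - sqrt(5)/2) + 2*(sqrt(5)/2 + 3/2)*conj(-sqrt(5)/2 - 1/2) + 5*(0)*conj(0) + 5*(0)*conj(0)]
      = (1/20)[(8) + (-8) + (4 + 2*sqrt(5)) + (-4 + 2*sqrt(5)) + (4 - 2*sqrt(5)) + (-2*sqrt(5) - 4) + (0) + (0)] = 0/20 = 0
  <chi_8*chi_8, chi_6> = (1/20)[1*(4)*conj(2) + 1*(4)*conj(2) + 2*(sqrt(5)/2 + 3/2)*conj(-1/2 + sqrt(5)/2) + 2*(3/2 - sqrt(5)/2)*conj(-sqrt(5)/2 - 1/2) + 2*(3/2 - sqrt(5)/2)*conj(-sqrt(5)/2 - 1/2) + 2*(sqrt(5)/2 + 3/2)*conj(-1/2 + sqrt(5)/2) + 5*(0)*conj(0) + 5*(0)*conj(0)]
      = (1/20)[(8) + (8) + (1 + sqrt(5)) + (1 - sqrt(5)) + (1 - sqrt(5)) + (1 + sqrt(5)) + (0) + (0)] = 20/20 = 1
  <chi_8*chi_8, chi_7> = (1/20)[1*(4)*conj(2) + 1*(4)*conj(-2) + 2*(sqrt(5)/2 + 3/2)*conj(1/2 - sqrt(5)/2) + 2*(3/2 - sqrt(5)/2)*conj(-sqrt(5)/2 - 1/2) + 2*(3/2 - sqrt(5)/2)*conj(1/2 + sqrt(5)/2) + 2*(sqrt(5)/2 + 3/2)*conj(-1/2 + sqrt(5)/2) + 5*(0)*conj(0) + 5*(0)*conj(0)]
      = (1/20)[(8) + (-8) + (-sqrt(5) - 1) + (1 - sqrt(5)) + (-1 + sqrt(5)) + (1 + sqrt(5)) + (0) + (0)] = 0/20 = 0
  <chi_8*chi_8, chi_8> = (1/20)[1*(4)*conj(2) + 1*(4)*conj(2) + 2*(sqrt(5)/2 + 3/2)*conj(-sqrt(5)/2 - 1/2) + 2*(3/2 - sqrt(5)/2)*conj(-1/2 + sqrt(5)/2) + 2*(3/2 - sqrt(5)/2)*conj(-1/2 + sqrt(5)/2) + 2*(sqrt(5)/2 + 3/2)*conj(-sqrt(5)/2 - 1/2) + 5*(0)*conj(0) + 5*(0)*conj(0)]
      = (1/20)[(8) + (8) + (-2*sqrt(5) - 4) + (-4 + 2*sqrt(5)) + (-4 + 2*sqrt(5)) + (-2*sqrt(5) - 4) + (0) + (0)] = 0/20 = 0
Hence the multiplicities are chi_1: 1, chi_2: 1, chi_6: 1. Dimension check: dim(chi_8)*dim(chi_8) = 2*2 = 4 and sum (mult * dim) = 1*1 + 1*1 + 1*2 = 4.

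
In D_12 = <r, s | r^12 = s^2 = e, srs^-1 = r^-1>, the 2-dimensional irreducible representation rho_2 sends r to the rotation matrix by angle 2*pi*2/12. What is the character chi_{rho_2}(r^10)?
chi_{rho_2}(r^10) = 2*cos(2*pi*2*10/12) = -1

Justification: rho_2(r^10) is rotation by angle 2*pi*2*10/12, whose trace is 2*cos(2*pi*2*10/12) = -1.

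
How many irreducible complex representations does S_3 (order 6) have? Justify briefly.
3

Argument: The number of irreducible complex representations of a finite group equals its number of conjugacy classes. Conjugacy classes in S_3 correspond to cycle types, i.e. partitions of 3; there are p(3) = 3 of them, so S_3 (order 6) has exactly 3 irreducible complex representations.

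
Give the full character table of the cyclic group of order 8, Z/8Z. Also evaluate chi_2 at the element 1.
Character table of Z/8Z (irreps indexed chi_0,...,chi_7 with chi_k(m) = zeta_8^(k*m), zeta_8 = exp(2*pi*i/8)):
  irrep \ class  {0} (size 1)  {1} (size 1)    {2} (size 1)  {3} (size 1)    {4} (size 1)  {5} (size 1)    {6} (size 1)  {7} (size 1)  
  chi_0          1             1               1             1               1             1               1             1             
  chi_1          1             exp(I*pi/4)     I             exp(3*I*pi/4)   -1            exp(-3*I*pi/4)  -I            exp(-I*pi/4)  
  chi_2          1             I               -1            -I              1             I               -1            -I            
  chi_3          1             exp(3*I*pi/4)   -I            exp(I*pi/4)     -1            exp(-I*pi/4)    I             exp(-3*I*pi/4)
  chi_4          1             -1              1             -1              1             -1              1             -1            
  chi_5          1             exp(-3*I*pi/4)  I             exp(-I*pi/4)    -1            exp(I*pi/4)     -I            exp(3*I*pi/4) 
  chi_6          1             -I              -1            I               1             -I              -1            I             
  chi_7          1             exp(-I*pi/4)    -I            exp(-3*I*pi/4)  -1            exp(3*I*pi/4)   I             exp(I*pi/4)   

Spot check: chi_2(1) = zeta_8^(2*1) = zeta_8^2 = I.

Argument: Z/8Z is abelian, so all 8 irreducible complex representations are 1-dimensional. They are given by chi_k(m) = zeta_8^(k*m) for k = 0,...,7. Row orthogonality: sum_m chi_k(m) conj(chi_l(m)) = 8 * [k = l].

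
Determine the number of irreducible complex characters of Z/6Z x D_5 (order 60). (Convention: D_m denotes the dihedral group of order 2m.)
24

Proof sketch: The number of irreducible complex representations of a finite group equals its number of conjugacy classes. For a direct product, #classes(G x H) = #classes(G) * #classes(H). Z/6Z has 6 classes (abelian), D_5 has 4 classes, so 6 * 4 = 24, so Z/6Z x D_5 (order 60) has exactly 24 irreducible complex representations.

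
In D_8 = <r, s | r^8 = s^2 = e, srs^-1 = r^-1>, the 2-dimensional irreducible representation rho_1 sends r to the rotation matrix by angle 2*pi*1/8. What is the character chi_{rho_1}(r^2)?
chi_{rho_1}(r^2) = 2*cos(2*pi*1*2/8) = 0

Reasoning: rho_1(r^2) is rotation by angle 2*pi*1*2/8, whose trace is 2*cos(2*pi*1*2/8) = 0.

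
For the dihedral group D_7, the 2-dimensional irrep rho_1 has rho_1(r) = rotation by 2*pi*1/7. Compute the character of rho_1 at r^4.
chi_{rho_1}(r^4) = 2*cos(2*pi*1*4/7) = -2*cos(pi/7)

rho_1(r^4) is rotation by angle 2*pi*1*4/7, whose trace is 2*cos(2*pi*1*4/7) = -2*cos(pi/7).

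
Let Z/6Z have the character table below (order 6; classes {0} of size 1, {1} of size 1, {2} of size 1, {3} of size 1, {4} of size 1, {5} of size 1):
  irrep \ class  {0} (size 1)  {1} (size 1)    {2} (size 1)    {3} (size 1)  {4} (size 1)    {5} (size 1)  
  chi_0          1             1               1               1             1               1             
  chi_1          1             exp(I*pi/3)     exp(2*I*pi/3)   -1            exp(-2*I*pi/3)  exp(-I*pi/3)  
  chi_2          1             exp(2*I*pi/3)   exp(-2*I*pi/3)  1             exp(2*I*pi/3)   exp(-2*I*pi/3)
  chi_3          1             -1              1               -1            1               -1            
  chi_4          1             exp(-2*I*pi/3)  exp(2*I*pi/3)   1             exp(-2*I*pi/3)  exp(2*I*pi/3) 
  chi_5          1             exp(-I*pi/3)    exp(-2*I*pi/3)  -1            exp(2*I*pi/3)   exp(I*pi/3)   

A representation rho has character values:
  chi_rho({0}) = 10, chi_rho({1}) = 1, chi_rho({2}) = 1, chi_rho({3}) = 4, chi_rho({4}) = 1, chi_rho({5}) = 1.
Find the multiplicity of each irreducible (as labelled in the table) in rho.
Multiplicities: chi_0: 3, chi_1: 1, chi_2: 2, chi_3: 1, chi_4: 2, chi_5: 1.

Reasoning: Use <chi_rho, chi> = (1/|G|) sum_C |C| * chi_rho(C) * conj(chi(C)) with |G| = 6 for each irreducible chi in the table:
  <chi_rho, chi_0> = (1/6)[1*(10)*conj(1) + 1*(1)*conj(1) + 1*(1)*conj(1) + 1*(4)*conj(1) + 1*(1)*conj(1) + 1*(1)*conj(1)]
      = (1/6)[(10) + (1) + (1) + (4) + (1) + (1)] = 18/6 = 3
  <chi_rho, chi_1> = (1/6)[1*(10)*conj(1) + 1*(1)*conj(exp(I*pi/3)) + 1*(1)*conj(exp(2*I*pi/3)) + 1*(4)*conj(-1) + 1*(1)*conj(exp(-2*I*pi/3)) + 1*(1)*conj(exp(-I*pi/3))]
      = (1/6)[(10) + (-1 + 2*exp(-I*pi/3) + exp(-2*I*pi/3) + 2*exp(I*pi/3)) + (3 + 4*exp(-2*I*pi/3) + 3*exp(2*I*pi/3)) + (-4) + (3 + 3*exp(-2*I*pi/3) + 4*exp(2*I*pi/3)) + (-1 + 2*exp(-I*pi/3) + exp(2*I*pi/3) + 2*exp(I*pi/3))] = 6/6 = 1
  <chi_rho, chi_2> = (1/6)[1*(10)*conj(1) + 1*(1)*conj(exp(2*I*pi/3)) + 1*(1)*conj(exp(-2*I*pi/3)) + 1*(4)*conj(1) + 1*(1)*conj(exp(2*I*pi/3)) + 1*(1)*conj(exp(-2*I*pi/3))]
      = (1/6)[(10) + (1 + 2*exp(-2*I*pi/3) + exp(-I*pi/3) + 2*exp(2*I*pi/3)) + (3 + 3*exp(-2*I*pi/3) + 4*exp(2*I*pi/3)) + (4) + (3 + 4*exp(-2*I*pi/3) + 3*exp(2*I*pi/3)) + (1 + 2*exp(-2*I*pi/3) + exp(I*pi/3) + 2*exp(2*I*pi/3))] = 12/6 = 2
  <chi_rho, chi_3> = (1/6)[1*(10)*conj(1) + 1*(1)*conj(-1) + 1*(1)*conj(1) + 1*(4)*conj(-1) + 1*(1)*conj(1) + 1*(1)*conj(-1)]
      = (1/6)[(10) + (-1) + (1) + (-4) + (1) + (-1)] = 6/6 = 1
  <chi_rho, chi_4> = (1/6)[1*(10)*conj(1) + 1*(1)*conj(exp(-2*I*pi/3)) + 1*(1)*conj(exp(2*I*pi/3)) + 1*(4)*conj(1) + 1*(1)*conj(exp(-2*I*pi/3)) + 1*(1)*conj(exp(2*I*pi/3))]
      = (1/6)[(10) + (1 + 2*exp(-2*I*pi/3) + exp(I*pi/3) + 2*exp(2*I*pi/3)) + (3 + 4*exp(-2*I*pi/3) + 3*exp(2*I*pi/3)) + (4) + (3 + 3*exp(-2*I*pi/3) + 4*exp(2*I*pi/3)) + (1 + 2*exp(-2*I*pi/3) + exp(-I*pi/3) + 2*exp(2*I*pi/3))] = 12/6 = 2
  <chi_rho, chi_5> = (1/6)[1*(10)*conj(1) + 1*(1)*conj(exp(-I*pi/3)) + 1*(1)*conj(exp(-2*I*pi/3)) + 1*(4)*conj(-1) + 1*(1)*conj(exp(2*I*pi/3)) + 1*(1)*conj(exp(I*pi/3))]
      = (1/6)[(10) + (-1 + 2*exp(-I*pi/3) + exp(2*I*pi/3) + 2*exp(I*pi/3)) + (3 + 3*exp(-2*I*pi/3) + 4*exp(2*I*pi/3)) + (-4) + (3 + 4*exp(-2*I*pi/3) + 3*exp(2*I*pi/3)) + (-1 + 2*exp(-I*pi/3) + exp(-2*I*pi/3) + 2*exp(I*pi/3))] = 6/6 = 1
(Exp terms are combined using exp(i*s)*conj(exp(i*t)) = exp(i*(s-t)), and sums of them are collapsed using the identity that for every m > 1 the m distinct m-th roots of unity sum to 0, e.g. 1 + exp(2*I*pi/3) + exp(-2*I*pi/3) = 0.)
Dimension check: dim(rho) = sum (mult * dim) = 3*1 + 1*1 + 2*1 + 1*1 + 2*1 + 1*1 = 10 = chi_rho(e) = 10.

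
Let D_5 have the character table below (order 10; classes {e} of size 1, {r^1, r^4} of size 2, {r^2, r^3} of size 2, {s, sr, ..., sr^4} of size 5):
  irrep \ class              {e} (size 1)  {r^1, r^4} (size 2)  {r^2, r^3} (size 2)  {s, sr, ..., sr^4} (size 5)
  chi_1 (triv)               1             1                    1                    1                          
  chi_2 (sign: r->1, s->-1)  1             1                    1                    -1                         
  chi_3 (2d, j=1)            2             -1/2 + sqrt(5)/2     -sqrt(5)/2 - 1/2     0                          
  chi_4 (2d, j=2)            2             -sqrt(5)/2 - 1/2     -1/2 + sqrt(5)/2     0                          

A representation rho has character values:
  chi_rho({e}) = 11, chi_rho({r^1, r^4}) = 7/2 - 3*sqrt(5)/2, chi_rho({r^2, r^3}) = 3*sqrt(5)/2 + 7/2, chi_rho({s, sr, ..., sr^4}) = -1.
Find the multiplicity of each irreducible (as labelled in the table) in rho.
Multiplicities: chi_1: 2, chi_2: 3, chi_3: 0, chi_4: 3.

Derivation: Use <chi_rho, chi> = (1/|G|) sum_C |C| * chi_rho(C) * conj(chi(C)) with |G| = 10 for each irreducible chi in the table:
  <chi_rho, chi_1> = (1/10)[1*(11)*conj(1) + 2*(7/2 - 3*sqrt(5)/2)*conj(1) + 2*(3*sqrt(5)/2 + 7/2)*conj(1) + 5*(-1)*conj(1)]
      = (1/10)[(11) + (7 - 3*sqrt(5)) + (3*sqrt(5) + 7) + (-5)] = 20/10 = 2
  <chi_rho, chi_2> = (1/10)[1*(11)*conj(1) + 2*(7/2 - 3*sqrt(5)/2)*conj(1) + 2*(3*sqrt(5)/2 + 7/2)*conj(1) + 5*(-1)*conj(-1)]
      = (1/10)[(11) + (7 - 3*sqrt(5)) + (3*sqrt(5) + 7) + (5)] = 30/10 = 3
  <chi_rho, chi_3> = (1/10)[1*(11)*conj(2) + 2*(7/2 - 3*sqrt(5)/2)*conj(-1/2 + sqrt(5)/2) + 2*(3*sqrt(5)/2 + 7/2)*conj(-sqrt(5)/2 - 1/2) + 5*(-1)*conj(0)]
      = (1/10)[(22) + (-11 + 5*sqrt(5)) + (-5*sqrt(5) - 11) + (0)] = 0/10 = 0
  <chi_rho, chi_4> = (1/10)[1*(11)*conj(2) + 2*(7/2 - 3*sqrt(5)/2)*conj(-sqrt(5)/2 - 1/2) + 2*(3*sqrt(5)/2 + 7/2)*conj(-1/2 + sqrt(5)/2) + 5*(-1)*conj(0)]
      = (1/10)[(22) + (4 - 2*sqrt(5)) + (4 + 2*sqrt(5)) + (0)] = 30/10 = 3
Dimension check: dim(rho) = sum (mult * dim) = 2*1 + 3*1 + 0*2 + 3*2 = 11 = chi_rho(e) = 11.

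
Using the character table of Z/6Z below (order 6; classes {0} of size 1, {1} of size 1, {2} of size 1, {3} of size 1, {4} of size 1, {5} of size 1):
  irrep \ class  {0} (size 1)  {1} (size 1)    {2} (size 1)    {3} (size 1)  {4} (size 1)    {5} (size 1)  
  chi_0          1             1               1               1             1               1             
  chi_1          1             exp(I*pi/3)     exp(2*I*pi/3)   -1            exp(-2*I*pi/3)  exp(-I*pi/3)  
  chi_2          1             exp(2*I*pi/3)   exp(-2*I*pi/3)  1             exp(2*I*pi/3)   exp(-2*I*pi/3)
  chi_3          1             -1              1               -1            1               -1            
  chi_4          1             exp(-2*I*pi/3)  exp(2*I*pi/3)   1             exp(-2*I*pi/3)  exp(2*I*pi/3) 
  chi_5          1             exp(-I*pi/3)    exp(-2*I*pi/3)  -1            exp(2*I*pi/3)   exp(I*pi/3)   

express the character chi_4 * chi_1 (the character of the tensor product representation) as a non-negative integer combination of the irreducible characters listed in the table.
chi_4 tensor chi_1 = chi_5 (all other irreducibles have multiplicity 0).

Argument: The character of a tensor product is the pointwise product (chi_4 * chi_1)(C) = chi_4(C) * chi_1(C):
  {0}: (1)*(1), {1}: (exp(-2*I*pi/3))*(exp(I*pi/3)), {2}: (exp(2*I*pi/3))*(exp(2*I*pi/3)), {3}: (1)*(-1), {4}: (exp(-2*I*pi/3))*(exp(-2*I*pi/3)), {5}: (exp(2*I*pi/3))*(exp(-I*pi/3))
so (chi_4 * chi_1) takes values
  {0} -> 1, {1} -> exp(-I*pi/3), {2} -> exp(-2*I*pi/3), {3} -> -1, {4} -> exp(2*I*pi/3), {5} -> exp(I*pi/3).
Now take the inner product of this character with each irreducible chi from the table, <chi_4*chi_1, chi> = (1/6) sum_C |C| (chi_4*chi_1)(C) conj(chi(C)):
  <chi_4*chi_1, chi_0> = (1/6)[1*(1)*conj(1) + 1*(exp(-I*pi/3))*conj(1) + 1*(exp(-2*I*pi/3))*conj(1) + 1*(-1)*conj(1) + 1*(exp(2*I*pi/3))*conj(1) + 1*(exp(I*pi/3))*conj(1)]
      = (1/6)[(1) + (exp(-I*pi/3)) + (exp(-2*I*pi/3)) + (-1) + (exp(2*I*pi/3)) + (exp(I*pi/3))] = 0/6 = 0
  <chi_4*chi_1, chi_1> = (1/6)[1*(1)*conj(1) + 1*(exp(-I*pi/3))*conj(exp(I*pi/3)) + 1*(exp(-2*I*pi/3))*conj(exp(2*I*pi/3)) + 1*(-1)*conj(-1) + 1*(exp(2*I*pi/3))*conj(exp(-2*I*pi/3)) + 1*(exp(I*pi/3))*conj(exp(-I*pi/3))]
      = (1/6)[(1) + (exp(-2*I*pi/3)) + (exp(2*I*pi/3)) + (1) + (exp(-2*I*pi/3)) + (exp(2*I*pi/3))] = 0/6 = 0
  <chi_4*chi_1, chi_2> = (1/6)[1*(1)*conj(1) + 1*(exp(-I*pi/3))*conj(exp(2*I*pi/3)) + 1*(exp(-2*I*pi/3))*conj(exp(-2*I*pi/3)) + 1*(-1)*conj(1) + 1*(exp(2*I*pi/3))*conj(exp(2*I*pi/3)) + 1*(exp(I*pi/3))*conj(exp(-2*I*pi/3))]
      = (1/6)[(1) + (-1) + (1) + (-1) + (1) + (-1)] = 0/6 = 0
  <chi_4*chi_1, chi_3> = (1/6)[1*(1)*conj(1) + 1*(exp(-I*pi/3))*conj(-1) + 1*(exp(-2*I*pi/3))*conj(1) + 1*(-1)*conj(-1) + 1*(exp(2*I*pi/3))*conj(1) + 1*(exp(I*pi/3))*conj(-1)]
      = (1/6)[(1) + (-exp(-I*pi/3)) + (exp(-2*I*pi/3)) + (1) + (exp(2*I*pi/3)) + (-exp(I*pi/3))] = 0/6 = 0
  <chi_4*chi_1, chi_4> = (1/6)[1*(1)*conj(1) + 1*(exp(-I*pi/3))*conj(exp(-2*I*pi/3)) + 1*(exp(-2*I*pi/3))*conj(exp(2*I*pi/3)) + 1*(-1)*conj(1) + 1*(exp(2*I*pi/3))*conj(exp(-2*I*pi/3)) + 1*(exp(I*pi/3))*conj(exp(2*I*pi/3))]
      = (1/6)[(1) + (exp(I*pi/3)) + (exp(2*I*pi/3)) + (-1) + (exp(-2*I*pi/3)) + (exp(-I*pi/3))] = 0/6 = 0
  <chi_4*chi_1, chi_5> = (1/6)[1*(1)*conj(1) + 1*(exp(-I*pi/3))*conj(exp(-I*pi/3)) + 1*(exp(-2*I*pi/3))*conj(exp(-2*I*pi/3)) + 1*(-1)*conj(-1) + 1*(exp(2*I*pi/3))*conj(exp(2*I*pi/3)) + 1*(exp(I*pi/3))*conj(exp(I*pi/3))]
      = (1/6)[(1) + (1) + (1) + (1) + (1) + (1)] = 6/6 = 1
(Exp terms are combined using exp(i*s)*conj(exp(i*t)) = exp(i*(s-t)), and sums of them are collapsed using the identity that for every m > 1 the m distinct m-th roots of unity sum to 0, e.g. 1 + exp(2*I*pi/3) + exp(-2*I*pi/3) = 0.)
Hence the multiplicities are chi_5: 1. Dimension check: dim(chi_4)*dim(chi_1) = 1*1 = 1 and sum (mult * dim) = 1*1 = 1.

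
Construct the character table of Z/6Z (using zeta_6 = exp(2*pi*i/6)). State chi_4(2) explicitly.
Character table of Z/6Z (irreps indexed chi_0,...,chi_5 with chi_k(m) = zeta_6^(k*m), zeta_6 = exp(2*pi*i/6)):
  irrep \ class  {0} (size 1)  {1} (size 1)    {2} (size 1)    {3} (size 1)  {4} (size 1)    {5} (size 1)  
  chi_0          1             1               1               1             1               1             
  chi_1          1             exp(I*pi/3)     exp(2*I*pi/3)   -1            exp(-2*I*pi/3)  exp(-I*pi/3)  
  chi_2          1             exp(2*I*pi/3)   exp(-2*I*pi/3)  1             exp(2*I*pi/3)   exp(-2*I*pi/3)
  chi_3          1             -1              1               -1            1               -1            
  chi_4          1             exp(-2*I*pi/3)  exp(2*I*pi/3)   1             exp(-2*I*pi/3)  exp(2*I*pi/3) 
  chi_5          1             exp(-I*pi/3)    exp(-2*I*pi/3)  -1            exp(2*I*pi/3)   exp(I*pi/3)   

Spot check: chi_4(2) = zeta_6^(4*2) = zeta_6^8 = exp(2*I*pi/3).

Working: Z/6Z is abelian, so all 6 irreducible complex representations are 1-dimensional. They are given by chi_k(m) = zeta_6^(k*m) for k = 0,...,5. Row orthogonality: sum_m chi_k(m) conj(chi_l(m)) = 6 * [k = l].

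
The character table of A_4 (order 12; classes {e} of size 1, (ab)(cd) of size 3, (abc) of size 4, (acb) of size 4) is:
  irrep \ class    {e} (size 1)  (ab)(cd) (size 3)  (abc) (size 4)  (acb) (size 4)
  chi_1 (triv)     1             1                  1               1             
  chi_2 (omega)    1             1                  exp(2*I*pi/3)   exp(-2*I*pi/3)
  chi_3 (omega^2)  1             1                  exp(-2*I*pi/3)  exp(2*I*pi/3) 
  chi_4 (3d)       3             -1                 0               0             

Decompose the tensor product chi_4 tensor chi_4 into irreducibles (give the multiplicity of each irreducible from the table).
chi_4 tensor chi_4 = chi_1 + chi_2 + chi_3 + 2*chi_4 (all other irreducibles have multiplicity 0).

Details: The character of a tensor product is the pointwise product (chi_4 * chi_4)(C) = chi_4(C) * chi_4(C):
  {e}: (3)*(3), (ab)(cd): (-1)*(-1), (abc): (0)*(0), (acb): (0)*(0)
so (chi_4 * chi_4) takes values
  {e} -> 9, (ab)(cd) -> 1, (abc) -> 0, (acb) -> 0.
Now take the inner product of this character with each irreducible chi from the table, <chi_4*chi_4, chi> = (1/12) sum_C |C| (chi_4*chi_4)(C) conj(chi(C)):
  <chi_4*chi_4, chi_1> = (1/12)[1*(9)*conj(1) + 3*(1)*conj(1) + 4*(0)*conj(1) + 4*(0)*conj(1)]
      = (1/12)[(9) + (3) + (0) + (0)] = 12/12 = 1
  <chi_4*chi_4, chi_2> = (1/12)[1*(9)*conj(1) + 3*(1)*conj(1) + 4*(0)*conj(exp(2*I*pi/3)) + 4*(0)*conj(exp(-2*I*pi/3))]
      = (1/12)[(9) + (3) + (0) + (0)] = 12/12 = 1
  <chi_4*chi_4, chi_3> = (1/12)[1*(9)*conj(1) + 3*(1)*conj(1) + 4*(0)*conj(exp(-2*I*pi/3)) + 4*(0)*conj(exp(2*I*pi/3))]
      = (1/12)[(9) + (3) + (0) + (0)] = 12/12 = 1
  <chi_4*chi_4, chi_4> = (1/12)[1*(9)*conj(3) + 3*(1)*conj(-1) + 4*(0)*conj(0) + 4*(0)*conj(0)]
      = (1/12)[(27) + (-3) + (0) + (0)] = 24/12 = 2
(Exp terms are combined using exp(i*s)*conj(exp(i*t)) = exp(i*(s-t)), and sums of them are collapsed using the identity that for every m > 1 the m distinct m-th roots of unity sum to 0, e.g. 1 + exp(2*I*pi/3) + exp(-2*I*pi/3) = 0.)
Hence the multiplicities are chi_1: 1, chi_2: 1, chi_3: 1, chi_4: 2. Dimension check: dim(chi_4)*dim(chi_4) = 3*3 = 9 and sum (mult * dim) = 1*1 + 1*1 + 1*1 + 2*3 = 9.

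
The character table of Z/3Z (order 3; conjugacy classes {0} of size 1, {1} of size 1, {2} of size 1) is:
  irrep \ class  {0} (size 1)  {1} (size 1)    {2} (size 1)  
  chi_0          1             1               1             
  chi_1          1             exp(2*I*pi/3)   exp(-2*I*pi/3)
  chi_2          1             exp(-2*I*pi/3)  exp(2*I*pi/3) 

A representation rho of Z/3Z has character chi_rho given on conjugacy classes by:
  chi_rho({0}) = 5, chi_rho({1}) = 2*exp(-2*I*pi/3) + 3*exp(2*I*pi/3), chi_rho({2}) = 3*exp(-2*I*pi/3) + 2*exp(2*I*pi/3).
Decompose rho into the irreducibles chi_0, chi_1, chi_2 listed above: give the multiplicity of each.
Multiplicities: chi_0: 0, chi_1: 3, chi_2: 2.

Solution. Use <chi_rho, chi> = (1/|G|) sum_C |C| * chi_rho(C) * conj(chi(C)) with |G| = 3 for each irreducible chi in the table:
  <chi_rho, chi_0> = (1/3)[1*(5)*conj(1) + 1*(2*exp(-2*I*pi/3) + 3*exp(2*I*pi/3))*conj(1) + 1*(3*exp(-2*I*pi/3) + 2*exp(2*I*pi/3))*conj(1)]
      = (1/3)[(5) + (2*exp(-2*I*pi/3) + 3*exp(2*I*pi/3)) + (3*exp(-2*I*pi/3) + 2*exp(2*I*pi/3))] = 0/3 = 0
  <chi_rho, chi_1> = (1/3)[1*(5)*conj(1) + 1*(2*exp(-2*I*pi/3) + 3*exp(2*I*pi/3))*conj(exp(2*I*pi/3)) + 1*(3*exp(-2*I*pi/3) + 2*exp(2*I*pi/3))*conj(exp(-2*I*pi/3))]
      = (1/3)[(5) + (3 + 2*exp(2*I*pi/3)) + (3 + 2*exp(-2*I*pi/3))] = 9/3 = 3
  <chi_rho, chi_2> = (1/3)[1*(5)*conj(1) + 1*(2*exp(-2*I*pi/3) + 3*exp(2*I*pi/3))*conj(exp(-2*I*pi/3)) + 1*(3*exp(-2*I*pi/3) + 2*exp(2*I*pi/3))*conj(exp(2*I*pi/3))]
      = (1/3)[(5) + (2 + 3*exp(-2*I*pi/3)) + (2 + 3*exp(2*I*pi/3))] = 6/3 = 2
(Exp terms are combined using exp(i*s)*conj(exp(i*t)) = exp(i*(s-t)), and sums of them are collapsed using the identity that for every m > 1 the m distinct m-th roots of unity sum to 0, e.g. 1 + exp(2*I*pi/3) + exp(-2*I*pi/3) = 0.)
Dimension check: dim(rho) = sum (mult * dim) = 0*1 + 3*1 + 2*1 = 5 = chi_rho(e) = 5.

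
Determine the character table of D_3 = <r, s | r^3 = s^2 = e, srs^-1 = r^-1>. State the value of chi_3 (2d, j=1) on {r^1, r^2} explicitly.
Conjugacy classes: {e} of size 1, {r^1, r^2} of size 2, {s, sr, ..., sr^2} of size 3.
Character table:
  irrep \ class              {e} (size 1)  {r^1, r^2} (size 2)  {s, sr, ..., sr^2} (size 3)
  chi_1 (triv)               1             1                    1                          
  chi_2 (sign: r->1, s->-1)  1             1                    -1                         
  chi_3 (2d, j=1)            2             -1                   0                          

Spot check: chi_3 (2d, j=1) on {r^1, r^2} = -1.

Details: D_3 has order 2*3 = 6 with 3 conjugacy classes, hence 3 irreducibles. Sum of squared dims 1 + 1 + 4 = 6 = |G|. Linear characters come from the abelianisation; the 2-dimensional irreps have character r^k -> 2*cos(2*pi*j*k/3), reflections -> 0.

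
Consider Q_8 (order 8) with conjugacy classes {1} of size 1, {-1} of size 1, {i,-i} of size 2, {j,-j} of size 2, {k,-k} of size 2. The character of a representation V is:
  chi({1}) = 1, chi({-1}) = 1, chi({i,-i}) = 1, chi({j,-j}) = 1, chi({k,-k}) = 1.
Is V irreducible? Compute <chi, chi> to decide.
Irreducible: <chi, chi> = 1.

Derivation: <chi, chi> = (1/|G|) sum_C |C| * |chi(C)|^2 = (1/8)[1*|1|^2 + 1*|1|^2 + 2*|1|^2 + 2*|1|^2 + 2*|1|^2]
  = (1/8)[(1) + (1) + (2) + (2) + (2)] = 8/8 = 1.
A character is irreducible iff <chi, chi> = 1, so this representation is irreducible.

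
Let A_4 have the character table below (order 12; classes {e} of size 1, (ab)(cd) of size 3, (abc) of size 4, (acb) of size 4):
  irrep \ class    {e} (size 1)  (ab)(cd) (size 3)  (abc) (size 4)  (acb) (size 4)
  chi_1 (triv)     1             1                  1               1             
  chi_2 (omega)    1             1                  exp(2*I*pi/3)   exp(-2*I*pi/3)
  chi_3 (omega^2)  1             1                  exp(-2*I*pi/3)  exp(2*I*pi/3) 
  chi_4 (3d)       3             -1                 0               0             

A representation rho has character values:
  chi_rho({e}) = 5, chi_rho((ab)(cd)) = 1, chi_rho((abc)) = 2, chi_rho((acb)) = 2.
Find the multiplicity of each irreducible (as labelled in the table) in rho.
Multiplicities: chi_1: 2, chi_2: 0, chi_3: 0, chi_4: 1.

Proof sketch: Use <chi_rho, chi> = (1/|G|) sum_C |C| * chi_rho(C) * conj(chi(C)) with |G| = 12 for each irreducible chi in the table:
  <chi_rho, chi_1> = (1/12)[1*(5)*conj(1) + 3*(1)*conj(1) + 4*(2)*conj(1) + 4*(2)*conj(1)]
      = (1/12)[(5) + (3) + (8) + (8)] = 24/12 = 2
  <chi_rho, chi_2> = (1/12)[1*(5)*conj(1) + 3*(1)*conj(1) + 4*(2)*conj(exp(2*I*pi/3)) + 4*(2)*conj(exp(-2*I*pi/3))]
      = (1/12)[(5) + (3) + (8*exp(-2*I*pi/3)) + (8*exp(2*I*pi/3))] = 0/12 = 0
  <chi_rho, chi_3> = (1/12)[1*(5)*conj(1) + 3*(1)*conj(1) + 4*(2)*conj(exp(-2*I*pi/3)) + 4*(2)*conj(exp(2*I*pi/3))]
      = (1/12)[(5) + (3) + (8*exp(2*I*pi/3)) + (8*exp(-2*I*pi/3))] = 0/12 = 0
  <chi_rho, chi_4> = (1/12)[1*(5)*conj(3) + 3*(1)*conj(-1) + 4*(2)*conj(0) + 4*(2)*conj(0)]
      = (1/12)[(15) + (-3) + (0) + (0)] = 12/12 = 1
(Exp terms are combined using exp(i*s)*conj(exp(i*t)) = exp(i*(s-t)), and sums of them are collapsed using the identity that for every m > 1 the m distinct m-th roots of unity sum to 0, e.g. 1 + exp(2*I*pi/3) + exp(-2*I*pi/3) = 0.)
Dimension check: dim(rho) = sum (mult * dim) = 2*1 + 0*1 + 0*1 + 1*3 = 5 = chi_rho(e) = 5.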